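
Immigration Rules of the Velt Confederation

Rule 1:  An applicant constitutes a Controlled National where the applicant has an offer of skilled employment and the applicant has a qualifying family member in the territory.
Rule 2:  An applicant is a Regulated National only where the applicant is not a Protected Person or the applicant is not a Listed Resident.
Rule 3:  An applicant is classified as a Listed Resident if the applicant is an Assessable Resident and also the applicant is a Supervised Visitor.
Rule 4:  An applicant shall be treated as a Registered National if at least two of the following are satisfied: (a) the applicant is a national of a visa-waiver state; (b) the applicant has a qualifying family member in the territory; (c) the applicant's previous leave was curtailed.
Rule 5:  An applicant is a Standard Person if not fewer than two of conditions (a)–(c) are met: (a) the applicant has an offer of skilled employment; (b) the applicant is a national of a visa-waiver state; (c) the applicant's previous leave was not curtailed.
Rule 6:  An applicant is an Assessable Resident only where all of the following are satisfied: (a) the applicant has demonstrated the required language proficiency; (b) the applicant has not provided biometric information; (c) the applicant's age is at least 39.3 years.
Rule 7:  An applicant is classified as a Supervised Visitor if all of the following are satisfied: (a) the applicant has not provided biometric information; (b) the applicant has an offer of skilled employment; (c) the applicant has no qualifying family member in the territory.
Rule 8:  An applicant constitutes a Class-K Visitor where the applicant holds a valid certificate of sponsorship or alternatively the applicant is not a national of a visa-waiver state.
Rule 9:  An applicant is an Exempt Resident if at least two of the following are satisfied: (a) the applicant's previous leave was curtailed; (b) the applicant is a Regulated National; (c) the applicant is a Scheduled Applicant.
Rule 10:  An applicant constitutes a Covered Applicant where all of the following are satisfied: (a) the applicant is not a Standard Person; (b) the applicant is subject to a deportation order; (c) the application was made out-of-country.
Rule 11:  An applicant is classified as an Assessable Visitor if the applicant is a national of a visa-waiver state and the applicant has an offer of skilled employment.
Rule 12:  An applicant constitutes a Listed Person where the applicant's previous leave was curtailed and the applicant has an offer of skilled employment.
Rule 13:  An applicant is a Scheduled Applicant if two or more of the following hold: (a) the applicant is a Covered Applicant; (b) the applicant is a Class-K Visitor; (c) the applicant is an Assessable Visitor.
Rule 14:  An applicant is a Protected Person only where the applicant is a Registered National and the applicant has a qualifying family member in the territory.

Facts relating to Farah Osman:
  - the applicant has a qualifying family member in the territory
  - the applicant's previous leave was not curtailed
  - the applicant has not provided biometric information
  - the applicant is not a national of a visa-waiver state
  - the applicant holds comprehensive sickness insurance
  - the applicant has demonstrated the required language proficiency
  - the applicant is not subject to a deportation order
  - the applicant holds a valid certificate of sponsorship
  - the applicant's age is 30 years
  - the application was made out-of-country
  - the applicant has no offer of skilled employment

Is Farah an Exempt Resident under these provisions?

rule 4 — Registered National: the applicant is a national of a visa-waiver state? no; the applicant has a qualifying family member in the territory? yes; the applicant's previous leave was curtailed? no — 1 of 3 hold (need ≥2) → not satisfied.
rule 14 — Protected Person: [Registered National (rule 4)? no] AND [the applicant has a qualifying family member in the territory? yes] → not satisfied.
rule 6 — Assessable Resident: [the applicant has demonstrated the required language proficiency? yes] AND [the applicant has not provided biometric information? yes] AND [applicant's age: 30 years ≥ 39.3 years? no] → not satisfied.
rule 7 — Supervised Visitor: [the applicant has not provided biometric information? yes] AND [the applicant has an offer of skilled employment? no] AND [the applicant has no qualifying family member in the territory? no] → not satisfied.
rule 3 — Listed Resident: [Assessable Resident (rule 6)? no] AND [Supervised Visitor (rule 7)? no] → not satisfied.
rule 2 — Regulated National: [not a Protected Person (rule 14)? yes] OR [not a Listed Resident (rule 3)? yes] → satisfied.
rule 5 — Standard Person: the applicant has an offer of skilled employment? no; the applicant is a national of a visa-waiver state? no; the applicant's previous leave was not curtailed? yes — 1 of 3 hold (need ≥2) → not satisfied.
rule 10 — Covered Applicant: [not a Standard Person (rule 5)? yes] AND [the applicant is subject to a deportation order? no] AND [the application was made out-of-country? yes] → not satisfied.
rule 8 — Class-K Visitor: [the applicant holds a valid certificate of sponsorship? yes] OR [the applicant is not a national of a visa-waiver state? yes] → satisfied.
rule 11 — Assessable Visitor: [the applicant is a national of a visa-waiver state? no] AND [the applicant has an offer of skilled employment? no] → not satisfied.
rule 13 — Scheduled Applicant: Covered Applicant (rule 10)? no; Class-K Visitor (rule 8)? yes; Assessable Visitor (rule 11)? no — 1 of 3 hold (need ≥2) → not satisfied.
rule 9 — Exempt Resident: the applicant's previous leave was curtailed? no; Regulated National (rule 2)? yes; Scheduled Applicant (rule 13)? no — 1 of 3 hold (need ≥2) → not satisfied.

No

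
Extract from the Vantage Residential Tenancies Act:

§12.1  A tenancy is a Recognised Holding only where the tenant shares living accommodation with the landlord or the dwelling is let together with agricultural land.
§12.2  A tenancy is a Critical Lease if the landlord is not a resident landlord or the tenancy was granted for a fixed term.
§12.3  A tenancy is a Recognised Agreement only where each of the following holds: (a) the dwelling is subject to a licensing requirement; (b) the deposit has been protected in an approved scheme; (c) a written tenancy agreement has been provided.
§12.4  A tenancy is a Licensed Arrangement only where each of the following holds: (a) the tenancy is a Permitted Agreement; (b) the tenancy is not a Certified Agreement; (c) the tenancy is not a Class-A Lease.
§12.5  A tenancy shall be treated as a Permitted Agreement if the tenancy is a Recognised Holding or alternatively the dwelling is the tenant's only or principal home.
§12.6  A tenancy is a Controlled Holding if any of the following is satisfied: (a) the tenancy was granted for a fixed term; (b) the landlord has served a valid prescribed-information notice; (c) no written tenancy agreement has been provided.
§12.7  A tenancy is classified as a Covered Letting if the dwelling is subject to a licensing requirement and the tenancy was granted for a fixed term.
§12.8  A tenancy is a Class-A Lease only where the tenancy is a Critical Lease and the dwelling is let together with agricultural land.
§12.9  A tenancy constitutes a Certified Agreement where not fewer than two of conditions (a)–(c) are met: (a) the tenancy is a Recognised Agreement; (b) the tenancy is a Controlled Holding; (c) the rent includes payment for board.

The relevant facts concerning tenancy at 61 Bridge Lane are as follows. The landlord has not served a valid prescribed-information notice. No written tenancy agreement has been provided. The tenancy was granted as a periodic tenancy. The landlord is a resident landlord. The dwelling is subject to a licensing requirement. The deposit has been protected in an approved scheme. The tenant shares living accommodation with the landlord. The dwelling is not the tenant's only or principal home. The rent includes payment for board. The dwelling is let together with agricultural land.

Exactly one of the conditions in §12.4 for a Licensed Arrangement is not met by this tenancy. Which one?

Certified Agreement

Under §12.1: the tenant shares living accommodation with the landlord? yes; or the dwelling is let together with agricultural land? yes. So the tenancy is a Recognised Holding.
Under §12.5: Recognised Holding (§12.1)? yes; or the dwelling is the tenant's only or principal home? no. So the tenancy is a Permitted Agreement.
Under §12.3: the dwelling is subject to a licensing requirement? yes; and the deposit has been protected in an approved scheme? yes; and a written tenancy agreement has been provided? no. So the tenancy is not a Recognised Agreement.
Under §12.6: the tenancy was granted for a fixed term? no; or the landlord has served a valid prescribed-information notice? no; or no written tenancy agreement has been provided? yes. So the tenancy is a Controlled Holding.
Under §12.9: Recognised Agreement (§12.3)? no; Controlled Holding (§12.6)? yes; the rent includes payment for board? yes — 2 of 3 hold (need ≥2) → satisfied.
Under §12.2: the landlord is not a resident landlord? no; or the tenancy was granted for a fixed term? no. So the tenancy is not a Critical Lease.
Under §12.8: Critical Lease (§12.2)? no; and the dwelling is let together with agricultural land? yes. So the tenancy is not a Class-A Lease.
Under §12.4: Permitted Agreement (§12.5)? yes; and not a Certified Agreement (§12.9)? no; and not a Class-A Lease (§12.8)? yes. So the tenancy is not a Licensed Arrangement.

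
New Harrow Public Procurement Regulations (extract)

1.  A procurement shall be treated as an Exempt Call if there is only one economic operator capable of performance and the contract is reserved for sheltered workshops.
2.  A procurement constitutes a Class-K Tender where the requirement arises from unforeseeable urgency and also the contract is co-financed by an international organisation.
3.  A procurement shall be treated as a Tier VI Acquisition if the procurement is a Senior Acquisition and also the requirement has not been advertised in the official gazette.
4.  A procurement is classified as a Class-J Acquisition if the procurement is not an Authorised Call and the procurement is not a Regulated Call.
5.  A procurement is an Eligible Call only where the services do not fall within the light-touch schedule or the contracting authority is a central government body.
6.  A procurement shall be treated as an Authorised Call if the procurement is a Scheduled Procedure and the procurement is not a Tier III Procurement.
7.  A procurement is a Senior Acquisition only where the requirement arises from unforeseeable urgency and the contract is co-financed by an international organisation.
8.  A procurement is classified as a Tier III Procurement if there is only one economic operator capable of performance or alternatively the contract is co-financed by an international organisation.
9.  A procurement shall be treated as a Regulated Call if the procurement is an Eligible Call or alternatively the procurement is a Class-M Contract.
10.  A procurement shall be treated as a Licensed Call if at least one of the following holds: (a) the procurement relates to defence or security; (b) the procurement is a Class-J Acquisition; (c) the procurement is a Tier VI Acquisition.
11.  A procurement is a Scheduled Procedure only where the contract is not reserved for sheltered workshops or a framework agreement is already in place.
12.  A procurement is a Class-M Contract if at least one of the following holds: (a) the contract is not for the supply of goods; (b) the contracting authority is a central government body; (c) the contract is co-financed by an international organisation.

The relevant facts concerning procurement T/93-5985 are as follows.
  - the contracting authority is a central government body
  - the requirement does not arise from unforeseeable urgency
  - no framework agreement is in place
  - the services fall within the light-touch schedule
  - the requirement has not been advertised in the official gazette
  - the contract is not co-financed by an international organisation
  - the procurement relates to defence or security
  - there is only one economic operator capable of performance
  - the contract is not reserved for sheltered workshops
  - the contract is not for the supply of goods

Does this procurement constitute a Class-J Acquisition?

No

paragraph 11 — Scheduled Procedure: [the contract is not reserved for sheltered workshops? yes] OR [a framework agreement is already in place? no] → satisfied.
paragraph 8 — Tier III Procurement: [there is only one economic operator capable of performance? yes] OR [the contract is co-financed by an international organisation? no] → satisfied.
paragraph 6 — Authorised Call: [Scheduled Procedure (paragraph 11)? yes] AND [not a Tier III Procurement (paragraph 8)? no] → not satisfied.
paragraph 5 — Eligible Call: [the services do not fall within the light-touch schedule? no] OR [the contracting authority is a central government body? yes] → satisfied.
paragraph 12 — Class-M Contract: [the contract is not for the supply of goods? yes] OR [the contracting authority is a central government body? yes] OR [the contract is co-financed by an international organisation? no] → satisfied.
paragraph 9 — Regulated Call: [Eligible Call (paragraph 5)? yes] OR [Class-M Contract (paragraph 12)? yes] → satisfied.
paragraph 4 — Class-J Acquisition: [not an Authorised Call (paragraph 6)? yes] AND [not a Regulated Call (paragraph 9)? no] → not satisfied.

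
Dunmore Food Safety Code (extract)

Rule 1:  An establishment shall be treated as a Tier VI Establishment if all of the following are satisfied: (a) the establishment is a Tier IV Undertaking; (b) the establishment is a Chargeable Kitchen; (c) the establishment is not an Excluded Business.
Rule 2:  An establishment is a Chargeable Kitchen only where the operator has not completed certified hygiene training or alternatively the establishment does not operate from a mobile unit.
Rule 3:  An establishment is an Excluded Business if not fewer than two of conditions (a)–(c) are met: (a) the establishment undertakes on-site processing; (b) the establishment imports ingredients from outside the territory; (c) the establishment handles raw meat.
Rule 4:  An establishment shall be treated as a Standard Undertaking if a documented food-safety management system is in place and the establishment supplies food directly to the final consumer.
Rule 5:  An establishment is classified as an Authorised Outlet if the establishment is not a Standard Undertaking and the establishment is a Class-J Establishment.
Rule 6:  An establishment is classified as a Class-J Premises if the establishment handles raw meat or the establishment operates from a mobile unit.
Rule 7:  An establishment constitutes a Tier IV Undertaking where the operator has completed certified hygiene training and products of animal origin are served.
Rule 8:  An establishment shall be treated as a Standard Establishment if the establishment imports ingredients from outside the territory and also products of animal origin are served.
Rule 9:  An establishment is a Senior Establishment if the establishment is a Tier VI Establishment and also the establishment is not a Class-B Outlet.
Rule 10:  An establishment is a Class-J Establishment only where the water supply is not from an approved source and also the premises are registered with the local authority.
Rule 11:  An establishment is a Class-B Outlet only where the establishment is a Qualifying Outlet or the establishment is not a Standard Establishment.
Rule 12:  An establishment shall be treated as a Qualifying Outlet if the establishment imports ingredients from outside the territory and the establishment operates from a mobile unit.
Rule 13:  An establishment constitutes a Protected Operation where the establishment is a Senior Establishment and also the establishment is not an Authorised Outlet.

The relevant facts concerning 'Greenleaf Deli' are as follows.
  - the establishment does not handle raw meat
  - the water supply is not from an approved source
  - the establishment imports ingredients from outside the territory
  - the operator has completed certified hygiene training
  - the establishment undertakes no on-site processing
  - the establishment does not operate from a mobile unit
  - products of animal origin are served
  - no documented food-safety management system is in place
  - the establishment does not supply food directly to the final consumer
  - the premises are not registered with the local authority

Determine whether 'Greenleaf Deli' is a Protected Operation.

rule 7 — Tier IV Undertaking: [the operator has completed certified hygiene training? yes] AND [products of animal origin are served? yes] → satisfied.
rule 2 — Chargeable Kitchen: [the operator has not completed certified hygiene training? no] OR [the establishment does not operate from a mobile unit? yes] → satisfied.
rule 3 — Excluded Business: the establishment undertakes on-site processing? no; the establishment imports ingredients from outside the territory? yes; the establishment handles raw meat? no — 1 of 3 hold (need ≥2) → not satisfied.
rule 1 — Tier VI Establishment: [Tier IV Undertaking (rule 7)? yes] AND [Chargeable Kitchen (rule 2)? yes] AND [not an Excluded Business (rule 3)? yes] → satisfied.
rule 12 — Qualifying Outlet: [the establishment imports ingredients from outside the territory? yes] AND [the establishment operates from a mobile unit? no] → not satisfied.
rule 8 — Standard Establishment: [the establishment imports ingredients from outside the territory? yes] AND [products of animal origin are served? yes] → satisfied.
rule 11 — Class-B Outlet: [Qualifying Outlet (rule 12)? no] OR [not a Standard Establishment (rule 8)? no] → not satisfied.
rule 9 — Senior Establishment: [Tier VI Establishment (rule 1)? yes] AND [not a Class-B Outlet (rule 11)? yes] → satisfied.
rule 4 — Standard Undertaking: [a documented food-safety management system is in place? no] AND [the establishment supplies food directly to the final consumer? no] → not satisfied.
rule 10 — Class-J Establishment: [the water supply is not from an approved source? yes] AND [the premises are registered with the local authority? no] → not satisfied.
rule 5 — Authorised Outlet: [not a Standard Undertaking (rule 4)? yes] AND [Class-J Establishment (rule 10)? no] → not satisfied.
rule 13 — Protected Operation: [Senior Establishment (rule 9)? yes] AND [not an Authorised Outlet (rule 5)? yes] → satisfied.

Yes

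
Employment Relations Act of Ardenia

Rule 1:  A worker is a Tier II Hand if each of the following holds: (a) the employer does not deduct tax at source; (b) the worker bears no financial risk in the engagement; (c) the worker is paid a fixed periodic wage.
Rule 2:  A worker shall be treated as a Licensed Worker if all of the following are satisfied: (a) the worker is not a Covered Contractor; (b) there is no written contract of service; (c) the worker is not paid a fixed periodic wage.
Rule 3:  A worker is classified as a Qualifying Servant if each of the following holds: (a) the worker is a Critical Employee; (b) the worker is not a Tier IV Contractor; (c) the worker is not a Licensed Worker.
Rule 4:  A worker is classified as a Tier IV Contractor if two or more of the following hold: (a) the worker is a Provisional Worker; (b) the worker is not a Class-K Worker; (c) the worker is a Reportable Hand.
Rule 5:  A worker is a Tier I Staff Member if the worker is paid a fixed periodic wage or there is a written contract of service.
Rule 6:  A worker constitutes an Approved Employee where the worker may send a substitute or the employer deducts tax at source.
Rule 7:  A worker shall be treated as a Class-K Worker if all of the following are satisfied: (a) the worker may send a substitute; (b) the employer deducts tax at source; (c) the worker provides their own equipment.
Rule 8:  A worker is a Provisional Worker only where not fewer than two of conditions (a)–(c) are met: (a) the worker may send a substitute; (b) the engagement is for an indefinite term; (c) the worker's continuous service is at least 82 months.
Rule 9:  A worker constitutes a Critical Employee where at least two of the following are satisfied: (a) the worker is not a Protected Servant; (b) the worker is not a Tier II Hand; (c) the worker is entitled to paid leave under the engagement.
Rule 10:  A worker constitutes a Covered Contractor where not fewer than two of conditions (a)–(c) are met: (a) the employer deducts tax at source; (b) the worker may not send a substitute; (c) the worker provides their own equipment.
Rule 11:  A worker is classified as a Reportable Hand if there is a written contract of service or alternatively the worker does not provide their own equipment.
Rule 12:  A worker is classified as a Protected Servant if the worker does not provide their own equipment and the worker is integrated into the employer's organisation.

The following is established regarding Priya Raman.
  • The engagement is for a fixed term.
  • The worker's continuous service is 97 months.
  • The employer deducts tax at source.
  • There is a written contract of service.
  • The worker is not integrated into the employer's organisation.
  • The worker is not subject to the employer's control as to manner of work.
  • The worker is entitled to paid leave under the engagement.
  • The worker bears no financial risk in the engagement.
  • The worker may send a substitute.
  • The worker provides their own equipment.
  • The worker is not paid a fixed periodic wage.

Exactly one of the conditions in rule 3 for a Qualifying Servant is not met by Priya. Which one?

rule 12 — Protected Servant: [the worker does not provide their own equipment? no] AND [the worker is integrated into the employer's organisation? no] → not satisfied.
rule 1 — Tier II Hand: [the employer does not deduct tax at source? no] AND [the worker bears no financial risk in the engagement? yes] AND [the worker is paid a fixed periodic wage? no] → not satisfied.
rule 9 — Critical Employee: not a Protected Servant (rule 12)? yes; not a Tier II Hand (rule 1)? yes; the worker is entitled to paid leave under the engagement? yes — 3 of 3 hold (need ≥2) → satisfied.
rule 8 — Provisional Worker: the worker may send a substitute? yes; the engagement is for an indefinite term? no; worker's continuous service: 97 months ≥ 82 months? yes — 2 of 3 hold (need ≥2) → satisfied.
rule 7 — Class-K Worker: [the worker may send a substitute? yes] AND [the employer deducts tax at source? yes] AND [the worker provides their own equipment? yes] → satisfied.
rule 11 — Reportable Hand: [there is a written contract of service? yes] OR [the worker does not provide their own equipment? no] → satisfied.
rule 4 — Tier IV Contractor: Provisional Worker (rule 8)? yes; not a Class-K Worker (rule 7)? no; Reportable Hand (rule 11)? yes — 2 of 3 hold (need ≥2) → satisfied.
rule 10 — Covered Contractor: the employer deducts tax at source? yes; the worker may not send a substitute? no; the worker provides their own equipment? yes — 2 of 3 hold (need ≥2) → satisfied.
rule 2 — Licensed Worker: [not a Covered Contractor (rule 10)? no] AND [there is no written contract of service? no] AND [the worker is not paid a fixed periodic wage? yes] → not satisfied.
rule 3 — Qualifying Servant: [Critical Employee (rule 9)? yes] AND [not a Tier IV Contractor (rule 4)? no] AND [not a Licensed Worker (rule 2)? yes] → not satisfied.

Tier IV Contractor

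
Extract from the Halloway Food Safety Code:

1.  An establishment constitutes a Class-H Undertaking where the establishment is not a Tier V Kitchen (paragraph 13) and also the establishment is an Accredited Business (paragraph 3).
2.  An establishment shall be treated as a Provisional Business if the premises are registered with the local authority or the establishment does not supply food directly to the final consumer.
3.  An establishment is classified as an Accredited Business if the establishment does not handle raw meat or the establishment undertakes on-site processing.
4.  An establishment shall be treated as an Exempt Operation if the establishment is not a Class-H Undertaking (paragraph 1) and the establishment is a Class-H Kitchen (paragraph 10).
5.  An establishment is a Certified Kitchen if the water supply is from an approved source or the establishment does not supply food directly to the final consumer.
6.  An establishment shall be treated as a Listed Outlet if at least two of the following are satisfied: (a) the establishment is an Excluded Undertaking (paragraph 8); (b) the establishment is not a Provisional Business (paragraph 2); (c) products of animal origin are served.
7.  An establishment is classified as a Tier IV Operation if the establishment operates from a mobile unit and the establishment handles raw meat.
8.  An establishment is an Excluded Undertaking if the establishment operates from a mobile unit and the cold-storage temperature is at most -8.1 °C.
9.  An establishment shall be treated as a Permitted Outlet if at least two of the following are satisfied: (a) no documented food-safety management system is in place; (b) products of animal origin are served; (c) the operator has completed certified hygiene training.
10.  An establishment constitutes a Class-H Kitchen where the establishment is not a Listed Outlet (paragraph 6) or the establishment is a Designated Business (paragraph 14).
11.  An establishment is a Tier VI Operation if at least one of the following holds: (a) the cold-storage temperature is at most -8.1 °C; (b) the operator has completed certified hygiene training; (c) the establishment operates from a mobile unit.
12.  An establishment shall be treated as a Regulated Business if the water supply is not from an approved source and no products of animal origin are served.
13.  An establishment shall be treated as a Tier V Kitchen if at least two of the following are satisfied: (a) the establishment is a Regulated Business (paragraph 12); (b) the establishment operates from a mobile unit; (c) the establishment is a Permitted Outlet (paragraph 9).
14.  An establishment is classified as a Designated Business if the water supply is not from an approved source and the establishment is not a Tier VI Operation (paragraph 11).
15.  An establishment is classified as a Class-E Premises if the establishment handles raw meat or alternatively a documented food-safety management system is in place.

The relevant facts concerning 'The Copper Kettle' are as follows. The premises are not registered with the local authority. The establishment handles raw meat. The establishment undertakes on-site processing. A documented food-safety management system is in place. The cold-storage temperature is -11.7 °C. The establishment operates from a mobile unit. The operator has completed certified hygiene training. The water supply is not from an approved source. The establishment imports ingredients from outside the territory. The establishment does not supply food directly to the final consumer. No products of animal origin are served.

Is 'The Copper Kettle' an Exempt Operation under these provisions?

paragraph 12 — Regulated Business: [the water supply is not from an approved source? yes] AND [no products of animal origin are served? yes] → satisfied.
paragraph 9 — Permitted Outlet: no documented food-safety management system is in place? no; products of animal origin are served? no; the operator has completed certified hygiene training? yes — 1 of 3 hold (need ≥2) → not satisfied.
paragraph 13 — Tier V Kitchen: Regulated Business (paragraph 12)? yes; the establishment operates from a mobile unit? yes; Permitted Outlet (paragraph 9)? no — 2 of 3 hold (need ≥2) → satisfied.
paragraph 3 — Accredited Business: [the establishment does not handle raw meat? no] OR [the establishment undertakes on-site processing? yes] → satisfied.
paragraph 1 — Class-H Undertaking: [not a Tier V Kitchen (paragraph 13)? no] AND [Accredited Business (paragraph 3)? yes] → not satisfied.
paragraph 8 — Excluded Undertaking: [the establishment operates from a mobile unit? yes] AND [cold-storage temperature: -11.7 °C ≤ -8.1 °C? yes] → satisfied.
paragraph 2 — Provisional Business: [the premises are registered with the local authority? no] OR [the establishment does not supply food directly to the final consumer? yes] → satisfied.
paragraph 6 — Listed Outlet: Excluded Undertaking (paragraph 8)? yes; not a Provisional Business (paragraph 2)? no; products of animal origin are served? no — 1 of 3 hold (need ≥2) → not satisfied.
paragraph 11 — Tier VI Operation: [cold-storage temperature: -11.7 °C ≤ -8.1 °C? yes] OR [the operator has completed certified hygiene training? yes] OR [the establishment operates from a mobile unit? yes] → satisfied.
paragraph 14 — Designated Business: [the water supply is not from an approved source? yes] AND [not a Tier VI Operation (paragraph 11)? no] → not satisfied.
paragraph 10 — Class-H Kitchen: [not a Listed Outlet (paragraph 6)? yes] OR [Designated Business (paragraph 14)? no] → satisfied.
paragraph 4 — Exempt Operation: [not a Class-H Undertaking (paragraph 1)? yes] AND [Class-H Kitchen (paragraph 10)? yes] → satisfied.

Yes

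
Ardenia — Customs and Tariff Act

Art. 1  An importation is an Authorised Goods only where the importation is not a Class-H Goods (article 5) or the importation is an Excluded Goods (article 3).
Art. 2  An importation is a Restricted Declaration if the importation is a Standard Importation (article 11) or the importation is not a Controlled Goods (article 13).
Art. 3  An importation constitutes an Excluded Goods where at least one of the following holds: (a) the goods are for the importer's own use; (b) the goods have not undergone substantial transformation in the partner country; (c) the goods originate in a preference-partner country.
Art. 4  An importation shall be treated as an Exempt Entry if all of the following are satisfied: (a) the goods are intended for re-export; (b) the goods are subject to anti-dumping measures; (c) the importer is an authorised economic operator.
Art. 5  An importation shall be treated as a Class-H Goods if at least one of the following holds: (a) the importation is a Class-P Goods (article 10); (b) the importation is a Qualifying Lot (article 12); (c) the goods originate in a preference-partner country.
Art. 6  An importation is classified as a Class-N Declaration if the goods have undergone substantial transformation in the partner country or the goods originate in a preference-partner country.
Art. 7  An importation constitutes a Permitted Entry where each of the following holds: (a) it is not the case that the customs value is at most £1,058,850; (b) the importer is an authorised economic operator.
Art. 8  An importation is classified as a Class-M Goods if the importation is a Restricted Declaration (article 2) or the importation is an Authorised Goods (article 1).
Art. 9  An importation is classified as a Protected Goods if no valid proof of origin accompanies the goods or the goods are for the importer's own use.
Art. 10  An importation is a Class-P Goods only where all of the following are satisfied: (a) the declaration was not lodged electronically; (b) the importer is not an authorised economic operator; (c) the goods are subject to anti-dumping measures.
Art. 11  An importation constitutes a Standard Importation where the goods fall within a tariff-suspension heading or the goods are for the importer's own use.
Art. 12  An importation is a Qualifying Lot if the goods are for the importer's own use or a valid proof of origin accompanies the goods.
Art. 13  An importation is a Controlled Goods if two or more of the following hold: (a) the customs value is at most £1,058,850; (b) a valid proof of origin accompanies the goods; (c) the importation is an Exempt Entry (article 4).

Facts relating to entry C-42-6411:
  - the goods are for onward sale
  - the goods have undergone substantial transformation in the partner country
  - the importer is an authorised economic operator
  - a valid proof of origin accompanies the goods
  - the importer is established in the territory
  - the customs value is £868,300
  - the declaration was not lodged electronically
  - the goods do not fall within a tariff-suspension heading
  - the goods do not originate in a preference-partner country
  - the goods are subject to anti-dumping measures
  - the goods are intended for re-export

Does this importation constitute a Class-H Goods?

Yes

Under article 10: the declaration was not lodged electronically? yes; and the importer is not an authorised economic operator? no; and the goods are subject to anti-dumping measures? yes. So the importation is not a Class-P Goods.
Under article 12: the goods are for the importer's own use? no; or a valid proof of origin accompanies the goods? yes. So the importation is a Qualifying Lot.
Under article 5: Class-P Goods (article 10)? no; or Qualifying Lot (article 12)? yes; or the goods originate in a preference-partner country? no. So the importation is a Class-H Goods.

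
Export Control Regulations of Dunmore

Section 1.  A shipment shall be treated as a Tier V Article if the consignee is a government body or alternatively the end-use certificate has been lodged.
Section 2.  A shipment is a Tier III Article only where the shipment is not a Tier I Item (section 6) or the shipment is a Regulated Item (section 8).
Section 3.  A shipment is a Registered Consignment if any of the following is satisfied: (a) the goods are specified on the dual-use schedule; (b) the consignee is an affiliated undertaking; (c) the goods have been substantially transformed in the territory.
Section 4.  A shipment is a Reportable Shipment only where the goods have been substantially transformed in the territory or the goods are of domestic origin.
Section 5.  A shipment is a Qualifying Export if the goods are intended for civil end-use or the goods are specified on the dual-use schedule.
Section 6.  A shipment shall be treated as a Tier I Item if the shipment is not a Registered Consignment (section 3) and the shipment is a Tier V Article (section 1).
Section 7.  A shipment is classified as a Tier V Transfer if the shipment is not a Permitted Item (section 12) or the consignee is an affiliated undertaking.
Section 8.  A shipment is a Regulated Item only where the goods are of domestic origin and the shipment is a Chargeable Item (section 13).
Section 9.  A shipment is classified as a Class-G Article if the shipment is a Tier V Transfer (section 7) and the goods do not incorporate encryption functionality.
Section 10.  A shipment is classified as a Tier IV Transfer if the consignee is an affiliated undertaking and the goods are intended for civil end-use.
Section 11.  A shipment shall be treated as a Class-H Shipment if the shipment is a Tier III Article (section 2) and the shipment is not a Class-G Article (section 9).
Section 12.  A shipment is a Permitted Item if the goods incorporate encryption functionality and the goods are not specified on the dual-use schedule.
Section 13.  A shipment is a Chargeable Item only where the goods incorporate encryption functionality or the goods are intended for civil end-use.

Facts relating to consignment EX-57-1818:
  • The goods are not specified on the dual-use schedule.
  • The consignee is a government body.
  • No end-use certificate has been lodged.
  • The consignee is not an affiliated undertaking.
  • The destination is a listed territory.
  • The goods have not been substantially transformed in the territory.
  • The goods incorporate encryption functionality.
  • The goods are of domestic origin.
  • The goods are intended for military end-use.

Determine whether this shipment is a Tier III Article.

section 3 — Registered Consignment: [the goods are specified on the dual-use schedule? no] OR [the consignee is an affiliated undertaking? no] OR [the goods have been substantially transformed in the territory? no] → not satisfied.
section 1 — Tier V Article: [the consignee is a government body? yes] OR [the end-use certificate has been lodged? no] → satisfied.
section 6 — Tier I Item: [not a Registered Consignment (section 3)? yes] AND [Tier V Article (section 1)? yes] → satisfied.
section 13 — Chargeable Item: [the goods incorporate encryption functionality? yes] OR [the goods are intended for civil end-use? no] → satisfied.
section 8 — Regulated Item: [the goods are of domestic origin? yes] AND [Chargeable Item (section 13)? yes] → satisfied.
section 2 — Tier III Article: [not a Tier I Item (section 6)? no] OR [Regulated Item (section 8)? yes] → satisfied.

Yes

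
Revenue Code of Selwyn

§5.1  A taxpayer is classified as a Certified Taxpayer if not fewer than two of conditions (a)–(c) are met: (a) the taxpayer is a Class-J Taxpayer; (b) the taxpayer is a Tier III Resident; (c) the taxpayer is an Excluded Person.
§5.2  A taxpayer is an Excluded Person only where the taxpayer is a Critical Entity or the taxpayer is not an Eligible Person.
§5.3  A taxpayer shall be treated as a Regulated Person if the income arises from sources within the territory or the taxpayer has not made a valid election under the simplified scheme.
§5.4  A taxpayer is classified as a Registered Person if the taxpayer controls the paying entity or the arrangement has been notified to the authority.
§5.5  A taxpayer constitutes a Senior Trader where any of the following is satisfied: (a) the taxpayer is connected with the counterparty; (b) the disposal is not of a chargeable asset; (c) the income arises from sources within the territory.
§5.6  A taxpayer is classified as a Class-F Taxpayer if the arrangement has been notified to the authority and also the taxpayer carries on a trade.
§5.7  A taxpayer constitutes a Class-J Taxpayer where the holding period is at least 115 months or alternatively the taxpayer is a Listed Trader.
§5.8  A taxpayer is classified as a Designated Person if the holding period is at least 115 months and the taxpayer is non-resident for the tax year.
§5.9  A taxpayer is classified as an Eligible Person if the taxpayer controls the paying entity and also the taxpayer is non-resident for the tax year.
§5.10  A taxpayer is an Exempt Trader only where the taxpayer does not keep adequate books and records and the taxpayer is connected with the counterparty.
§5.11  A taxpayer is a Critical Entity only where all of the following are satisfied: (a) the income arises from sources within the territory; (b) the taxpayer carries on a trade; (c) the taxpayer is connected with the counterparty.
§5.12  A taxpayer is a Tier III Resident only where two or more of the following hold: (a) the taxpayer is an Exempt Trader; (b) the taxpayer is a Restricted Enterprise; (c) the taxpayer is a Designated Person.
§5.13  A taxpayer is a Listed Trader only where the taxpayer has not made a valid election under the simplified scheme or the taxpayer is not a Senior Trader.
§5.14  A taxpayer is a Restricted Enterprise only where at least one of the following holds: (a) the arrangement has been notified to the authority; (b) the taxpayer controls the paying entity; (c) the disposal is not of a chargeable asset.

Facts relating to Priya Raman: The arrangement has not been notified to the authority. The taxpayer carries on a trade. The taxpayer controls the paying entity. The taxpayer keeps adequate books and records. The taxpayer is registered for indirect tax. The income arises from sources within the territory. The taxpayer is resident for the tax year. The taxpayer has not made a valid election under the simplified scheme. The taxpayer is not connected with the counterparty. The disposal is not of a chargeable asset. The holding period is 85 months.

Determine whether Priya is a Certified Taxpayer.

Yes

§5.5 — Senior Trader: [the taxpayer is connected with the counterparty? no] OR [the disposal is not of a chargeable asset? yes] OR [the income arises from sources within the territory? yes] → satisfied.
§5.13 — Listed Trader: [the taxpayer has not made a valid election under the simplified scheme? yes] OR [not a Senior Trader (§5.5)? no] → satisfied.
§5.7 — Class-J Taxpayer: [holding period: 85 months ≥ 115 months? no] OR [Listed Trader (§5.13)? yes] → satisfied.
§5.10 — Exempt Trader: [the taxpayer does not keep adequate books and records? no] AND [the taxpayer is connected with the counterparty? no] → not satisfied.
§5.14 — Restricted Enterprise: [the arrangement has been notified to the authority? no] OR [the taxpayer controls the paying entity? yes] OR [the disposal is not of a chargeable asset? yes] → satisfied.
§5.8 — Designated Person: [holding period: 85 months ≥ 115 months? no] AND [the taxpayer is non-resident for the tax year? no] → not satisfied.
§5.12 — Tier III Resident: Exempt Trader (§5.10)? no; Restricted Enterprise (§5.14)? yes; Designated Person (§5.8)? no — 1 of 3 hold (need ≥2) → not satisfied.
§5.11 — Critical Entity: [the income arises from sources within the territory? yes] AND [the taxpayer carries on a trade? yes] AND [the taxpayer is connected with the counterparty? no] → not satisfied.
§5.9 — Eligible Person: [the taxpayer controls the paying entity? yes] AND [the taxpayer is non-resident for the tax year? no] → not satisfied.
§5.2 — Excluded Person: [Critical Entity (§5.11)? no] OR [not an Eligible Person (§5.9)? yes] → satisfied.
§5.1 — Certified Taxpayer: Class-J Taxpayer (§5.7)? yes; Tier III Resident (§5.12)? no; Excluded Person (§5.2)? yes — 2 of 3 hold (need ≥2) → satisfied.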